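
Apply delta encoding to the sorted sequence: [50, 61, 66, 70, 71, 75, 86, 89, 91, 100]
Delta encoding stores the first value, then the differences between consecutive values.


First value: 50
Deltas:
  61 - 50 = 11
  66 - 61 = 5
  70 - 66 = 4
  71 - 70 = 1
  75 - 71 = 4
  86 - 75 = 11
  89 - 86 = 3
  91 - 89 = 2
  100 - 91 = 9


Delta encoded: [50, 11, 5, 4, 1, 4, 11, 3, 2, 9]


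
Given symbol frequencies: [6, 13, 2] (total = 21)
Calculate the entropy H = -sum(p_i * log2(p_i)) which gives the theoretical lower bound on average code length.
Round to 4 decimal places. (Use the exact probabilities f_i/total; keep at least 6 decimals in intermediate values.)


Per-symbol terms -p_i * log2(p_i) with p_i = f_i/21:
  p = 6/21 = 0.285714: log2(p) = -1.807355, -p*log2(p) = 0.516387
  p = 13/21 = 0.619048: log2(p) = -0.691878, -p*log2(p) = 0.428305
  p = 2/21 = 0.095238: log2(p) = -3.392317, -p*log2(p) = 0.323078
H = 0.516387 + 0.428305 + 0.323078 = 1.267770

H = 1.2678 bits/symbol


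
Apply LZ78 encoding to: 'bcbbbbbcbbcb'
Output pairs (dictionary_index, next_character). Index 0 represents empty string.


LZ78 encoding steps:
Dictionary: {0: ''}
Step 1: w='' (idx 0), next='b' -> output (0, 'b'), add 'b' as idx 1
Step 2: w='' (idx 0), next='c' -> output (0, 'c'), add 'c' as idx 2
Step 3: w='b' (idx 1), next='b' -> output (1, 'b'), add 'bb' as idx 3
Step 4: w='bb' (idx 3), next='b' -> output (3, 'b'), add 'bbb' as idx 4
Step 5: w='c' (idx 2), next='b' -> output (2, 'b'), add 'cb' as idx 5
Step 6: w='b' (idx 1), next='c' -> output (1, 'c'), add 'bc' as idx 6
Step 7: w='b' (idx 1), end of input -> output (1, '')


Encoded: [(0, 'b'), (0, 'c'), (1, 'b'), (3, 'b'), (2, 'b'), (1, 'c'), (1, '')]


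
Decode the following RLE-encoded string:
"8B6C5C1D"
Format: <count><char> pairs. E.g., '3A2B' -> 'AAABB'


Expanding each <count><char> pair:
  8B -> 'BBBBBBBB'
  6C -> 'CCCCCC'
  5C -> 'CCCCC'
  1D -> 'D'

Decoded = BBBBBBBBCCCCCCCCCCCD


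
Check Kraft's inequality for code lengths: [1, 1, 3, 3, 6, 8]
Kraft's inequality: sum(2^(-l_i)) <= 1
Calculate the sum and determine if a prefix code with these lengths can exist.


Sum = 2^(-1) + 2^(-1) + 2^(-3) + 2^(-3) + 2^(-6) + 2^(-8)
    = 0.5 + 0.5 + 0.125 + 0.125 + 0.015625 + 0.00390625
    = 325/256 = 1.26953125
Since 1.26953125 > 1, Kraft's inequality is NOT satisfied.
A prefix code with these lengths CANNOT exist.

Kraft sum = 1.26953125. Not satisfied.


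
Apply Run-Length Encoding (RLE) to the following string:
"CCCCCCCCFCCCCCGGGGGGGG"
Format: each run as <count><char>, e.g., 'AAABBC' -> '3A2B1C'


Scanning runs left to right:
  i=0: run of 'C' x 8 -> '8C'
  i=8: run of 'F' x 1 -> '1F'
  i=9: run of 'C' x 5 -> '5C'
  i=14: run of 'G' x 8 -> '8G'

RLE = 8C1F5C8G


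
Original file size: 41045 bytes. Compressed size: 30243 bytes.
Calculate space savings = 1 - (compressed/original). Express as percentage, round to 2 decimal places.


ratio = compressed/original = 30243/41045 = 0.736825
savings = 1 - ratio = 1 - 0.736825 = 0.263175
as a percentage: 0.263175 * 100 = 26.32%

Space savings = 1 - 30243/41045 = 26.32%


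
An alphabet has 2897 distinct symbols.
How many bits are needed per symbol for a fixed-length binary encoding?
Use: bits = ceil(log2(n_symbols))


log2(2897) = 11.5003
Bracket: 2^11 = 2048 < 2897 <= 2^12 = 4096
So ceil(log2(2897)) = 12

bits = ceil(log2(2897)) = ceil(11.5003) = 12 bits


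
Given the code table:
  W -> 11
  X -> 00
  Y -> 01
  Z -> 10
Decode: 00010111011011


Decoding:
00 -> X
01 -> Y
01 -> Y
11 -> W
01 -> Y
10 -> Z
11 -> W


Result: XYYWYZW


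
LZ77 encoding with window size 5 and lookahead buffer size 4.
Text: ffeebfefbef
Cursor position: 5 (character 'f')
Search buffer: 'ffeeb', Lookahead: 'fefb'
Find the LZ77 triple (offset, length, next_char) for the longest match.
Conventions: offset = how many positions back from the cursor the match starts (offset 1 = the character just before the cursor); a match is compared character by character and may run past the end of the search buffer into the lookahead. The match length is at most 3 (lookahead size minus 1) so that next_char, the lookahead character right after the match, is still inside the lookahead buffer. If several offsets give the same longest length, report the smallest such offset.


Try each offset into the search buffer:
  offset=1 (pos 4, char 'b'): match length 0
  offset=2 (pos 3, char 'e'): match length 0
  offset=3 (pos 2, char 'e'): match length 0
  offset=4 (pos 1, char 'f'): match length 2
  offset=5 (pos 0, char 'f'): match length 1
Longest match has length 2 at offset 4.
next_char = character at position 5 + 2 = 7 -> 'f'

Best match: offset=4, length=2 (matching 'fe' starting at position 1)
LZ77 triple: (4, 2, 'f')


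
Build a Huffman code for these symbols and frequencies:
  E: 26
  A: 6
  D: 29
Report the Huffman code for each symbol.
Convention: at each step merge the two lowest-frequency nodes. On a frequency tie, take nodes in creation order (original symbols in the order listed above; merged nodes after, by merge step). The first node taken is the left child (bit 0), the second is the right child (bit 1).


Huffman tree construction:
Step 1: Merge A(6) + E(26) = 32
Step 2: Merge D(29) + (A+E)(32) = 61
Read each symbol's code off the tree from the root (left child = 0, right child = 1).

Codes:
  E: 11 (length 2)
  A: 10 (length 2)
  D: 0 (length 1)
Average code length: 93/61 = 1.5246 bits/symbol


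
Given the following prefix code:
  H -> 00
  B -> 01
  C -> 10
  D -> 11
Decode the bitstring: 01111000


Decoding step by step:
Bits 01 -> B
Bits 11 -> D
Bits 10 -> C
Bits 00 -> H


Decoded message: BDCH


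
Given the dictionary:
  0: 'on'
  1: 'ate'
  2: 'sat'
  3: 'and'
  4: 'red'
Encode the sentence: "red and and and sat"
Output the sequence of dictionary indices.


Look up each word in the dictionary:
  'red' -> 4
  'and' -> 3
  'and' -> 3
  'and' -> 3
  'sat' -> 2

Encoded: [4, 3, 3, 3, 2]


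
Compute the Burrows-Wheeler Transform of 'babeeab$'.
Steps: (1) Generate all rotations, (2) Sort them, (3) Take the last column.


Rotations (sorted):
  0: $babeeab -> last char: b
  1: ab$babee -> last char: e
  2: abeeab$b -> last char: b
  3: b$babeea -> last char: a
  4: babeeab$ -> last char: $
  5: beeab$ba -> last char: a
  6: eab$babe -> last char: e
  7: eeab$bab -> last char: b


BWT = beba$aeb


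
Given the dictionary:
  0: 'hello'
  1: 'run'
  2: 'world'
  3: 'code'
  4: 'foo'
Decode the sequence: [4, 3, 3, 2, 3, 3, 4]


Look up each index in the dictionary:
  4 -> 'foo'
  3 -> 'code'
  3 -> 'code'
  2 -> 'world'
  3 -> 'code'
  3 -> 'code'
  4 -> 'foo'

Decoded: "foo code code world code code foo"


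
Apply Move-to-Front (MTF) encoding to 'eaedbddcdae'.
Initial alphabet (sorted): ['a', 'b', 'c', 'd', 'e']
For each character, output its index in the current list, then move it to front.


MTF encoding:
'e': index 4 in ['a', 'b', 'c', 'd', 'e'] -> ['e', 'a', 'b', 'c', 'd']
'a': index 1 in ['e', 'a', 'b', 'c', 'd'] -> ['a', 'e', 'b', 'c', 'd']
'e': index 1 in ['a', 'e', 'b', 'c', 'd'] -> ['e', 'a', 'b', 'c', 'd']
'd': index 4 in ['e', 'a', 'b', 'c', 'd'] -> ['d', 'e', 'a', 'b', 'c']
'b': index 3 in ['d', 'e', 'a', 'b', 'c'] -> ['b', 'd', 'e', 'a', 'c']
'd': index 1 in ['b', 'd', 'e', 'a', 'c'] -> ['d', 'b', 'e', 'a', 'c']
'd': index 0 in ['d', 'b', 'e', 'a', 'c'] -> ['d', 'b', 'e', 'a', 'c']
'c': index 4 in ['d', 'b', 'e', 'a', 'c'] -> ['c', 'd', 'b', 'e', 'a']
'd': index 1 in ['c', 'd', 'b', 'e', 'a'] -> ['d', 'c', 'b', 'e', 'a']
'a': index 4 in ['d', 'c', 'b', 'e', 'a'] -> ['a', 'd', 'c', 'b', 'e']
'e': index 4 in ['a', 'd', 'c', 'b', 'e'] -> ['e', 'a', 'd', 'c', 'b']


Output: [4, 1, 1, 4, 3, 1, 0, 4, 1, 4, 4]


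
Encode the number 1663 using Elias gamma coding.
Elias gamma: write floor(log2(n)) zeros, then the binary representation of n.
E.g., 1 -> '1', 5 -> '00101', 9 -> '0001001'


num_bits = floor(log2(1663)) + 1 = 11
leading_zeros = num_bits - 1 = 10
binary(1663) = 11001111111

Elias gamma(1663) = '0000000000' + '11001111111' = 000000000011001111111 (21 bits)


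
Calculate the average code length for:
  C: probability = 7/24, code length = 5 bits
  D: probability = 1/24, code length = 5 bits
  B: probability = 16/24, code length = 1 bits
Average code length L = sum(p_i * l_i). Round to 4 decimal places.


Weighted contributions p_i * l_i:
  C: (7/24) * 5 = 35/24
  D: (1/24) * 5 = 5/24
  B: (16/24) * 1 = 16/24
Sum = (35 + 5 + 16)/24 = 56/24

L = 56/24 = 2.3333 bits/symbol


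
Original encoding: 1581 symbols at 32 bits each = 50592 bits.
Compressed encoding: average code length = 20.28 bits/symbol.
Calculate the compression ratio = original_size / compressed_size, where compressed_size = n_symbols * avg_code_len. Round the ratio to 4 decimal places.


original_size = n_symbols * orig_bits = 1581 * 32 = 50592 bits
compressed_size = n_symbols * avg_code_len = 1581 * 20.28 = 32062.68 bits
ratio = original_size / compressed_size = 50592 / 32062.68 = 1.5779

Compression ratio = 1.5779


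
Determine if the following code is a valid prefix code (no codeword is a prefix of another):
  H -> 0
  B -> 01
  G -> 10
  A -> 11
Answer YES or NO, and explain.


Checking each pair (does one codeword prefix another?):
  H='0' vs B='01': prefix -- VIOLATION

NO -- this is NOT a valid prefix code. H (0) is a prefix of B (01).


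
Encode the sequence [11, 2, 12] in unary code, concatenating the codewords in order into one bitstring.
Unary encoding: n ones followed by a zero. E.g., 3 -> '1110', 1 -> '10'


Encode each number as n ones followed by a terminating 0:
  11 -> 111111111110 (12 bits)
  2 -> 110 (3 bits)
  12 -> 1111111111110 (13 bits)
Total length = 12 + 3 + 13 = 28 bits.

Unary([11, 2, 12]) = 1111111111101101111111111110 (28 bits)


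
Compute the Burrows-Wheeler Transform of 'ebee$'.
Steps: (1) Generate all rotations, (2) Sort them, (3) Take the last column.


Rotations (sorted):
  0: $ebee -> last char: e
  1: bee$e -> last char: e
  2: e$ebe -> last char: e
  3: ebee$ -> last char: $
  4: ee$eb -> last char: b


BWT = eee$b


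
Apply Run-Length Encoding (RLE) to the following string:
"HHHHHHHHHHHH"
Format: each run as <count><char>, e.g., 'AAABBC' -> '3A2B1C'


Scanning runs left to right:
  i=0: run of 'H' x 12 -> '12H'

RLE = 12H


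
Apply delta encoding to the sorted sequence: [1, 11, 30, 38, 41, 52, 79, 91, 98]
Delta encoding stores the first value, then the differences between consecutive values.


First value: 1
Deltas:
  11 - 1 = 10
  30 - 11 = 19
  38 - 30 = 8
  41 - 38 = 3
  52 - 41 = 11
  79 - 52 = 27
  91 - 79 = 12
  98 - 91 = 7


Delta encoded: [1, 10, 19, 8, 3, 11, 27, 12, 7]


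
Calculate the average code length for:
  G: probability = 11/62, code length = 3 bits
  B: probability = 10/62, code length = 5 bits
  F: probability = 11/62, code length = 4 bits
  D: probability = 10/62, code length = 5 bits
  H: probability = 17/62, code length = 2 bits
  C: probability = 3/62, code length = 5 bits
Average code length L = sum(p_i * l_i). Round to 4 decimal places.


Weighted contributions p_i * l_i:
  G: (11/62) * 3 = 33/62
  B: (10/62) * 5 = 50/62
  F: (11/62) * 4 = 44/62
  D: (10/62) * 5 = 50/62
  H: (17/62) * 2 = 34/62
  C: (3/62) * 5 = 15/62
Sum = (33 + 50 + 44 + 50 + 34 + 15)/62 = 226/62

L = 226/62 = 3.6452 bits/symbol


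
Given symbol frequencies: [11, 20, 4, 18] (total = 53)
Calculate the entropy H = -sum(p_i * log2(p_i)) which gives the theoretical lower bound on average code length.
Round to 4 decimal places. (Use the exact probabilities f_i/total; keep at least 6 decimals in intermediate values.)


Per-symbol terms -p_i * log2(p_i) with p_i = f_i/53:
  p = 11/53 = 0.207547: log2(p) = -2.268489, -p*log2(p) = 0.470818
  p = 20/53 = 0.377358: log2(p) = -1.405992, -p*log2(p) = 0.530563
  p = 4/53 = 0.075472: log2(p) = -3.727920, -p*log2(p) = 0.281352
  p = 18/53 = 0.339623: log2(p) = -1.557995, -p*log2(p) = 0.529131
H = 0.470818 + 0.530563 + 0.281352 + 0.529131 = 1.811864

H = 1.8119 bits/symbol


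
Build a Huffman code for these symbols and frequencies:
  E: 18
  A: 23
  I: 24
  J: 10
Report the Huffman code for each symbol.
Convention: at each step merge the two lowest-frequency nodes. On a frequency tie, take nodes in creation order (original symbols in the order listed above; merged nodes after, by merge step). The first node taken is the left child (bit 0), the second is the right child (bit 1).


Huffman tree construction:
Step 1: Merge J(10) + E(18) = 28
Step 2: Merge A(23) + I(24) = 47
Step 3: Merge (J+E)(28) + (A+I)(47) = 75
Read each symbol's code off the tree from the root (left child = 0, right child = 1).

Codes:
  E: 01 (length 2)
  A: 10 (length 2)
  I: 11 (length 2)
  J: 00 (length 2)
Average code length: 150/75 = 2.0000 bits/symbol


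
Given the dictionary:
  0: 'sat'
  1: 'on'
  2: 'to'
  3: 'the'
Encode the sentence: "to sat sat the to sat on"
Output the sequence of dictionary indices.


Look up each word in the dictionary:
  'to' -> 2
  'sat' -> 0
  'sat' -> 0
  'the' -> 3
  'to' -> 2
  'sat' -> 0
  'on' -> 1

Encoded: [2, 0, 0, 3, 2, 0, 1]


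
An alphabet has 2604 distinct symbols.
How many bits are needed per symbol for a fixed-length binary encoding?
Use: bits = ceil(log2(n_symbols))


log2(2604) = 11.3465
Bracket: 2^11 = 2048 < 2604 <= 2^12 = 4096
So ceil(log2(2604)) = 12

bits = ceil(log2(2604)) = ceil(11.3465) = 12 bits


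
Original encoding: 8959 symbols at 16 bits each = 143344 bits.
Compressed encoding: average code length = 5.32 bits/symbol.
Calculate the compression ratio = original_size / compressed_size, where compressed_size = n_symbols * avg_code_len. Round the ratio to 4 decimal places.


original_size = n_symbols * orig_bits = 8959 * 16 = 143344 bits
compressed_size = n_symbols * avg_code_len = 8959 * 5.32 = 47661.88 bits
ratio = original_size / compressed_size = 143344 / 47661.88 = 3.0075

Compression ratio = 3.0075


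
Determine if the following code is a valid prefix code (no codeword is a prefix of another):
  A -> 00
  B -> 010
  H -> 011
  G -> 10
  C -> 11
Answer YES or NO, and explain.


Checking each pair (does one codeword prefix another?):
  A='00' vs B='010': no prefix
  A='00' vs H='011': no prefix
  A='00' vs G='10': no prefix
  A='00' vs C='11': no prefix
  B='010' vs A='00': no prefix
  B='010' vs H='011': no prefix
  B='010' vs G='10': no prefix
  B='010' vs C='11': no prefix
  H='011' vs A='00': no prefix
  H='011' vs B='010': no prefix
  H='011' vs G='10': no prefix
  H='011' vs C='11': no prefix
  G='10' vs A='00': no prefix
  G='10' vs B='010': no prefix
  G='10' vs H='011': no prefix
  G='10' vs C='11': no prefix
  C='11' vs A='00': no prefix
  C='11' vs B='010': no prefix
  C='11' vs H='011': no prefix
  C='11' vs G='10': no prefix
No violation found over all pairs.

YES -- this is a valid prefix code. No codeword is a prefix of any other codeword.


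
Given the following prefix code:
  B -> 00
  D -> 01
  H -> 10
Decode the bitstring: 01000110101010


Decoding step by step:
Bits 01 -> D
Bits 00 -> B
Bits 01 -> D
Bits 10 -> H
Bits 10 -> H
Bits 10 -> H
Bits 10 -> H


Decoded message: DBDHHHH


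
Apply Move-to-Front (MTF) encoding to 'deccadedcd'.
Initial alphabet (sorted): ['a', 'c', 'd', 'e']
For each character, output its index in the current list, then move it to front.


MTF encoding:
'd': index 2 in ['a', 'c', 'd', 'e'] -> ['d', 'a', 'c', 'e']
'e': index 3 in ['d', 'a', 'c', 'e'] -> ['e', 'd', 'a', 'c']
'c': index 3 in ['e', 'd', 'a', 'c'] -> ['c', 'e', 'd', 'a']
'c': index 0 in ['c', 'e', 'd', 'a'] -> ['c', 'e', 'd', 'a']
'a': index 3 in ['c', 'e', 'd', 'a'] -> ['a', 'c', 'e', 'd']
'd': index 3 in ['a', 'c', 'e', 'd'] -> ['d', 'a', 'c', 'e']
'e': index 3 in ['d', 'a', 'c', 'e'] -> ['e', 'd', 'a', 'c']
'd': index 1 in ['e', 'd', 'a', 'c'] -> ['d', 'e', 'a', 'c']
'c': index 3 in ['d', 'e', 'a', 'c'] -> ['c', 'd', 'e', 'a']
'd': index 1 in ['c', 'd', 'e', 'a'] -> ['d', 'c', 'e', 'a']


Output: [2, 3, 3, 0, 3, 3, 3, 1, 3, 1]


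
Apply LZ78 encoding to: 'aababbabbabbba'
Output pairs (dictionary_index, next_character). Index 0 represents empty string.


LZ78 encoding steps:
Dictionary: {0: ''}
Step 1: w='' (idx 0), next='a' -> output (0, 'a'), add 'a' as idx 1
Step 2: w='a' (idx 1), next='b' -> output (1, 'b'), add 'ab' as idx 2
Step 3: w='ab' (idx 2), next='b' -> output (2, 'b'), add 'abb' as idx 3
Step 4: w='abb' (idx 3), next='a' -> output (3, 'a'), add 'abba' as idx 4
Step 5: w='' (idx 0), next='b' -> output (0, 'b'), add 'b' as idx 5
Step 6: w='b' (idx 5), next='b' -> output (5, 'b'), add 'bb' as idx 6
Step 7: w='a' (idx 1), end of input -> output (1, '')


Encoded: [(0, 'a'), (1, 'b'), (2, 'b'), (3, 'a'), (0, 'b'), (5, 'b'), (1, '')]


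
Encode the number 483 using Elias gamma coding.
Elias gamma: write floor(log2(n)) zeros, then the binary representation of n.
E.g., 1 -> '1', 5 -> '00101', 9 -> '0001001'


num_bits = floor(log2(483)) + 1 = 9
leading_zeros = num_bits - 1 = 8
binary(483) = 111100011

Elias gamma(483) = '00000000' + '111100011' = 00000000111100011 (17 bits)


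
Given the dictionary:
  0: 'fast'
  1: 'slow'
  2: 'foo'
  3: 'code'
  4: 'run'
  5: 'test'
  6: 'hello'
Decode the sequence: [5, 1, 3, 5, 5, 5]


Look up each index in the dictionary:
  5 -> 'test'
  1 -> 'slow'
  3 -> 'code'
  5 -> 'test'
  5 -> 'test'
  5 -> 'test'

Decoded: "test slow code test test test"


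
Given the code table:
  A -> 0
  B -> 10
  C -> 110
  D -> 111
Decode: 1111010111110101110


Decoding:
111 -> D
10 -> B
10 -> B
111 -> D
110 -> C
10 -> B
111 -> D
0 -> A


Result: DBBDCBDA


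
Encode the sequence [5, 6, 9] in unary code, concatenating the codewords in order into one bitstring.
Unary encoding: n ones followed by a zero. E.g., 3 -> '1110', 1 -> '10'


Encode each number as n ones followed by a terminating 0:
  5 -> 111110 (6 bits)
  6 -> 1111110 (7 bits)
  9 -> 1111111110 (10 bits)
Total length = 6 + 7 + 10 = 23 bits.

Unary([5, 6, 9]) = 11111011111101111111110 (23 bits)


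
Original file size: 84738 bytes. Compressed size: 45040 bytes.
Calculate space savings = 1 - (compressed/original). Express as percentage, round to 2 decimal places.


ratio = compressed/original = 45040/84738 = 0.531521
savings = 1 - ratio = 1 - 0.531521 = 0.468479
as a percentage: 0.468479 * 100 = 46.85%

Space savings = 1 - 45040/84738 = 46.85%


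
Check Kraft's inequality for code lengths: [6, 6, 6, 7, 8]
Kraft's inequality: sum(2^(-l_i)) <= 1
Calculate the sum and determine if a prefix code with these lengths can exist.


Sum = 2^(-6) + 2^(-6) + 2^(-6) + 2^(-7) + 2^(-8)
    = 0.015625 + 0.015625 + 0.015625 + 0.0078125 + 0.00390625
    = 15/256 = 0.05859375
Since 0.05859375 <= 1, Kraft's inequality IS satisfied.
A prefix code with these lengths CAN exist.

Kraft sum = 0.05859375. Satisfied.


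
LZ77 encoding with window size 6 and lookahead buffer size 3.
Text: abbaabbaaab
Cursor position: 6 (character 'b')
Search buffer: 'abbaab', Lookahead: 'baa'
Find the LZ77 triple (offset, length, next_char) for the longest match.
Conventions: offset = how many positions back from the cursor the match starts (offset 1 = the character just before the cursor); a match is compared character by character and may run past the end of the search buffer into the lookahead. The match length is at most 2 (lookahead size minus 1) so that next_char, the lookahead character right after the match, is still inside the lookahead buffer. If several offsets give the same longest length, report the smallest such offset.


Try each offset into the search buffer:
  offset=1 (pos 5, char 'b'): match length 1
  offset=2 (pos 4, char 'a'): match length 0
  offset=3 (pos 3, char 'a'): match length 0
  offset=4 (pos 2, char 'b'): match length 2
  offset=5 (pos 1, char 'b'): match length 1
  offset=6 (pos 0, char 'a'): match length 0
Longest match has length 2 at offset 4.
next_char = character at position 6 + 2 = 8 -> 'a'

Best match: offset=4, length=2 (matching 'ba' starting at position 2)
LZ77 triple: (4, 2, 'a')


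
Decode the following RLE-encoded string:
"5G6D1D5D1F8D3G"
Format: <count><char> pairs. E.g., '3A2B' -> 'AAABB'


Expanding each <count><char> pair:
  5G -> 'GGGGG'
  6D -> 'DDDDDD'
  1D -> 'D'
  5D -> 'DDDDD'
  1F -> 'F'
  8D -> 'DDDDDDDD'
  3G -> 'GGG'

Decoded = GGGGGDDDDDDDDDDDDFDDDDDDDDGGG


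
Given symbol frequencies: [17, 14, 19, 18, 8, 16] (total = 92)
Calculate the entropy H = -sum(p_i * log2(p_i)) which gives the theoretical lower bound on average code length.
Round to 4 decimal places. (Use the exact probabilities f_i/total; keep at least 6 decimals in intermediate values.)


Per-symbol terms -p_i * log2(p_i) with p_i = f_i/92:
  p = 17/92 = 0.184783: log2(p) = -2.436099, -p*log2(p) = 0.450149
  p = 14/92 = 0.152174: log2(p) = -2.716207, -p*log2(p) = 0.413336
  p = 19/92 = 0.206522: log2(p) = -2.275634, -p*log2(p) = 0.469968
  p = 18/92 = 0.195652: log2(p) = -2.353637, -p*log2(p) = 0.460494
  p = 8/92 = 0.086957: log2(p) = -3.523562, -p*log2(p) = 0.306397
  p = 16/92 = 0.173913: log2(p) = -2.523562, -p*log2(p) = 0.438880
H = 0.450149 + 0.413336 + 0.469968 + 0.460494 + 0.306397 + 0.438880 = 2.539224

H = 2.5392 bits/symbol


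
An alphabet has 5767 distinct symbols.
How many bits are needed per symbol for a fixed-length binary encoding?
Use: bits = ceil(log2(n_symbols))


log2(5767) = 12.4936
Bracket: 2^12 = 4096 < 5767 <= 2^13 = 8192
So ceil(log2(5767)) = 13

bits = ceil(log2(5767)) = ceil(12.4936) = 13 bits


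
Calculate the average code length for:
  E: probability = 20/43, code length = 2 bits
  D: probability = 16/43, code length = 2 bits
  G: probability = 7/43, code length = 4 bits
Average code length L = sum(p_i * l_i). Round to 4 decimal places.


Weighted contributions p_i * l_i:
  E: (20/43) * 2 = 40/43
  D: (16/43) * 2 = 32/43
  G: (7/43) * 4 = 28/43
Sum = (40 + 32 + 28)/43 = 100/43

L = 100/43 = 2.3256 bits/symbol


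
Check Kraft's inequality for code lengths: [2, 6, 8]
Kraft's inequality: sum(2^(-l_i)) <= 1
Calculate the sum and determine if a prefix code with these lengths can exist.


Sum = 2^(-2) + 2^(-6) + 2^(-8)
    = 0.25 + 0.015625 + 0.00390625
    = 69/256 = 0.26953125
Since 0.26953125 <= 1, Kraft's inequality IS satisfied.
A prefix code with these lengths CAN exist.

Kraft sum = 0.26953125. Satisfied.


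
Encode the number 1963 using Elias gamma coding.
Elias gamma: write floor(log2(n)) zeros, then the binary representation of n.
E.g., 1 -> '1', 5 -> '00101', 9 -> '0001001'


num_bits = floor(log2(1963)) + 1 = 11
leading_zeros = num_bits - 1 = 10
binary(1963) = 11110101011

Elias gamma(1963) = '0000000000' + '11110101011' = 000000000011110101011 (21 bits)


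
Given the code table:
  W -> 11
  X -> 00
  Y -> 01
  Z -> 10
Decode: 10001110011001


Decoding:
10 -> Z
00 -> X
11 -> W
10 -> Z
01 -> Y
10 -> Z
01 -> Y


Result: ZXWZYZY


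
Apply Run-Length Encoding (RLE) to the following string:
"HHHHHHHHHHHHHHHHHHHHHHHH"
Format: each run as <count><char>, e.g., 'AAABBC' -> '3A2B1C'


Scanning runs left to right:
  i=0: run of 'H' x 24 -> '24H'

RLE = 24H


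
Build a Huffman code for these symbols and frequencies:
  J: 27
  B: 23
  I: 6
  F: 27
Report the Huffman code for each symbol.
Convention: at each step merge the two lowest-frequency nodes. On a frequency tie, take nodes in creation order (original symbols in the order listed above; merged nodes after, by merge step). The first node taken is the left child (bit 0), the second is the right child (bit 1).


Huffman tree construction:
Step 1: Merge I(6) + B(23) = 29
Step 2: Merge J(27) + F(27) = 54
Step 3: Merge (I+B)(29) + (J+F)(54) = 83
Read each symbol's code off the tree from the root (left child = 0, right child = 1).

Codes:
  J: 10 (length 2)
  B: 01 (length 2)
  I: 00 (length 2)
  F: 11 (length 2)
Average code length: 166/83 = 2.0000 bits/symbol


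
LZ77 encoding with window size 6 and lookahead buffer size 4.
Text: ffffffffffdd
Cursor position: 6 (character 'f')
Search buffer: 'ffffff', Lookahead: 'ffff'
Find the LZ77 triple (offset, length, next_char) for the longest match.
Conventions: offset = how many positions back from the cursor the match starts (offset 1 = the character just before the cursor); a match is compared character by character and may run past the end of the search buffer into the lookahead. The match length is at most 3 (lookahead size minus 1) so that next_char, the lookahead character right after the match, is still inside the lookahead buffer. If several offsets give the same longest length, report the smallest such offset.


Try each offset into the search buffer:
  offset=1 (pos 5, char 'f'): match length 3
  offset=2 (pos 4, char 'f'): match length 3
  offset=3 (pos 3, char 'f'): match length 3
  offset=4 (pos 2, char 'f'): match length 3
  offset=5 (pos 1, char 'f'): match length 3
  offset=6 (pos 0, char 'f'): match length 3
Longest match has length 3, found at offsets 1, 2, 3, 4, 5, 6; take the smallest, offset 1.
next_char = character at position 6 + 3 = 9 -> 'f'

Best match: offset=1, length=3 (matching 'fff' starting at position 5)
LZ77 triple: (1, 3, 'f')


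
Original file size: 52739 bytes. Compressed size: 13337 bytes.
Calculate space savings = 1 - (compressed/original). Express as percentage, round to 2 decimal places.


ratio = compressed/original = 13337/52739 = 0.252887
savings = 1 - ratio = 1 - 0.252887 = 0.747113
as a percentage: 0.747113 * 100 = 74.71%

Space savings = 1 - 13337/52739 = 74.71%


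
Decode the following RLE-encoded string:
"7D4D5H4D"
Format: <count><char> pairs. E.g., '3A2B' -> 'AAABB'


Expanding each <count><char> pair:
  7D -> 'DDDDDDD'
  4D -> 'DDDD'
  5H -> 'HHHHH'
  4D -> 'DDDD'

Decoded = DDDDDDDDDDDHHHHHDDDD


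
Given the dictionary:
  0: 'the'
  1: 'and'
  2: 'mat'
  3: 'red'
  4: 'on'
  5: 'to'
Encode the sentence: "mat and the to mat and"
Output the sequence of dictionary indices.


Look up each word in the dictionary:
  'mat' -> 2
  'and' -> 1
  'the' -> 0
  'to' -> 5
  'mat' -> 2
  'and' -> 1

Encoded: [2, 1, 0, 5, 2, 1]


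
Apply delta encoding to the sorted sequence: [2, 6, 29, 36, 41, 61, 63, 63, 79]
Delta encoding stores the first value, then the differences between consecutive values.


First value: 2
Deltas:
  6 - 2 = 4
  29 - 6 = 23
  36 - 29 = 7
  41 - 36 = 5
  61 - 41 = 20
  63 - 61 = 2
  63 - 63 = 0
  79 - 63 = 16


Delta encoded: [2, 4, 23, 7, 5, 20, 2, 0, 16]


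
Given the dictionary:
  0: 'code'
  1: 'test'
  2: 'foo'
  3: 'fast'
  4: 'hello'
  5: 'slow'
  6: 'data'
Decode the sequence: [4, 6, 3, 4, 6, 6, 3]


Look up each index in the dictionary:
  4 -> 'hello'
  6 -> 'data'
  3 -> 'fast'
  4 -> 'hello'
  6 -> 'data'
  6 -> 'data'
  3 -> 'fast'

Decoded: "hello data fast hello data data fast"


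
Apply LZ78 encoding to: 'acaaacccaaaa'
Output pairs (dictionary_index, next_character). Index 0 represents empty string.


LZ78 encoding steps:
Dictionary: {0: ''}
Step 1: w='' (idx 0), next='a' -> output (0, 'a'), add 'a' as idx 1
Step 2: w='' (idx 0), next='c' -> output (0, 'c'), add 'c' as idx 2
Step 3: w='a' (idx 1), next='a' -> output (1, 'a'), add 'aa' as idx 3
Step 4: w='a' (idx 1), next='c' -> output (1, 'c'), add 'ac' as idx 4
Step 5: w='c' (idx 2), next='c' -> output (2, 'c'), add 'cc' as idx 5
Step 6: w='aa' (idx 3), next='a' -> output (3, 'a'), add 'aaa' as idx 6
Step 7: w='a' (idx 1), end of input -> output (1, '')


Encoded: [(0, 'a'), (0, 'c'), (1, 'a'), (1, 'c'), (2, 'c'), (3, 'a'), (1, '')]


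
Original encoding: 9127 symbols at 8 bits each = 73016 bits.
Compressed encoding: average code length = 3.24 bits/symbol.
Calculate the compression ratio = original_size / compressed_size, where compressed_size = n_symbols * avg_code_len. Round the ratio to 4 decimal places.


original_size = n_symbols * orig_bits = 9127 * 8 = 73016 bits
compressed_size = n_symbols * avg_code_len = 9127 * 3.24 = 29571.48 bits
ratio = original_size / compressed_size = 73016 / 29571.48 = 2.4691

Compression ratio = 2.4691


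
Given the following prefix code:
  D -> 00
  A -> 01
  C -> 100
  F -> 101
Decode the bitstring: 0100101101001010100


Decoding step by step:
Bits 01 -> A
Bits 00 -> D
Bits 101 -> F
Bits 101 -> F
Bits 00 -> D
Bits 101 -> F
Bits 01 -> A
Bits 00 -> D


Decoded message: ADFFDFAD


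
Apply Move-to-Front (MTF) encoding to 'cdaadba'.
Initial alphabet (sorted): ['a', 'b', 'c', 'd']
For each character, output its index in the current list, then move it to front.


MTF encoding:
'c': index 2 in ['a', 'b', 'c', 'd'] -> ['c', 'a', 'b', 'd']
'd': index 3 in ['c', 'a', 'b', 'd'] -> ['d', 'c', 'a', 'b']
'a': index 2 in ['d', 'c', 'a', 'b'] -> ['a', 'd', 'c', 'b']
'a': index 0 in ['a', 'd', 'c', 'b'] -> ['a', 'd', 'c', 'b']
'd': index 1 in ['a', 'd', 'c', 'b'] -> ['d', 'a', 'c', 'b']
'b': index 3 in ['d', 'a', 'c', 'b'] -> ['b', 'd', 'a', 'c']
'a': index 2 in ['b', 'd', 'a', 'c'] -> ['a', 'b', 'd', 'c']


Output: [2, 3, 2, 0, 1, 3, 2]


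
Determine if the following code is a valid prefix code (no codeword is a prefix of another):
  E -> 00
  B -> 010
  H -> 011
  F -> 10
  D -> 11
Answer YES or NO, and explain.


Checking each pair (does one codeword prefix another?):
  E='00' vs B='010': no prefix
  E='00' vs H='011': no prefix
  E='00' vs F='10': no prefix
  E='00' vs D='11': no prefix
  B='010' vs E='00': no prefix
  B='010' vs H='011': no prefix
  B='010' vs F='10': no prefix
  B='010' vs D='11': no prefix
  H='011' vs E='00': no prefix
  H='011' vs B='010': no prefix
  H='011' vs F='10': no prefix
  H='011' vs D='11': no prefix
  F='10' vs E='00': no prefix
  F='10' vs B='010': no prefix
  F='10' vs H='011': no prefix
  F='10' vs D='11': no prefix
  D='11' vs E='00': no prefix
  D='11' vs B='010': no prefix
  D='11' vs H='011': no prefix
  D='11' vs F='10': no prefix
No violation found over all pairs.

YES -- this is a valid prefix code. No codeword is a prefix of any other codeword.


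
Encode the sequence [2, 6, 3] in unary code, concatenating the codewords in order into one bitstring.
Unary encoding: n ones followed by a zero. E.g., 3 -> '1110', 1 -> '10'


Encode each number as n ones followed by a terminating 0:
  2 -> 110 (3 bits)
  6 -> 1111110 (7 bits)
  3 -> 1110 (4 bits)
Total length = 3 + 7 + 4 = 14 bits.

Unary([2, 6, 3]) = 11011111101110 (14 bits)


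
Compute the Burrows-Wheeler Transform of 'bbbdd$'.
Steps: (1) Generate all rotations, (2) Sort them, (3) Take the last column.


Rotations (sorted):
  0: $bbbdd -> last char: d
  1: bbbdd$ -> last char: $
  2: bbdd$b -> last char: b
  3: bdd$bb -> last char: b
  4: d$bbbd -> last char: d
  5: dd$bbb -> last char: b


BWT = d$bbdb


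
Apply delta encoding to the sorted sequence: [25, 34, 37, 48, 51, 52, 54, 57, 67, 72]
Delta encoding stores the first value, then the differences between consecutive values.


First value: 25
Deltas:
  34 - 25 = 9
  37 - 34 = 3
  48 - 37 = 11
  51 - 48 = 3
  52 - 51 = 1
  54 - 52 = 2
  57 - 54 = 3
  67 - 57 = 10
  72 - 67 = 5


Delta encoded: [25, 9, 3, 11, 3, 1, 2, 3, 10, 5]


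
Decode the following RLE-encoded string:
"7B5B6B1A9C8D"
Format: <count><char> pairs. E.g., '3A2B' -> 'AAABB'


Expanding each <count><char> pair:
  7B -> 'BBBBBBB'
  5B -> 'BBBBB'
  6B -> 'BBBBBB'
  1A -> 'A'
  9C -> 'CCCCCCCCC'
  8D -> 'DDDDDDDD'

Decoded = BBBBBBBBBBBBBBBBBBACCCCCCCCCDDDDDDDD


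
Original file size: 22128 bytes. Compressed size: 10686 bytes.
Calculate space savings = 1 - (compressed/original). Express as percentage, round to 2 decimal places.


ratio = compressed/original = 10686/22128 = 0.482918
savings = 1 - ratio = 1 - 0.482918 = 0.517082
as a percentage: 0.517082 * 100 = 51.71%

Space savings = 1 - 10686/22128 = 51.71%


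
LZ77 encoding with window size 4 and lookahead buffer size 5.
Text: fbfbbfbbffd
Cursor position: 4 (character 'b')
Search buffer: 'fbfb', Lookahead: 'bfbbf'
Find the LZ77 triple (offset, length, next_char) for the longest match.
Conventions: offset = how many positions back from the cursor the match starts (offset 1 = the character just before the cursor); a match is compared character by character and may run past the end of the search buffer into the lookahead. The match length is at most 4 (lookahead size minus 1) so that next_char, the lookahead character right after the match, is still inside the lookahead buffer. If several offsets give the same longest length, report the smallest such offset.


Try each offset into the search buffer:
  offset=1 (pos 3, char 'b'): match length 1
  offset=2 (pos 2, char 'f'): match length 0
  offset=3 (pos 1, char 'b'): match length 4
  offset=4 (pos 0, char 'f'): match length 0
Longest match has length 4 at offset 3.
next_char = character at position 4 + 4 = 8 -> 'f'

Best match: offset=3, length=4 (matching 'bfbb' starting at position 1)
LZ77 triple: (3, 4, 'f')


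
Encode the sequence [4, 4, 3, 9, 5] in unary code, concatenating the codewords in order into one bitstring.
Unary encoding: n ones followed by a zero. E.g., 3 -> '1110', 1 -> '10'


Encode each number as n ones followed by a terminating 0:
  4 -> 11110 (5 bits)
  4 -> 11110 (5 bits)
  3 -> 1110 (4 bits)
  9 -> 1111111110 (10 bits)
  5 -> 111110 (6 bits)
Total length = 5 + 5 + 4 + 10 + 6 = 30 bits.

Unary([4, 4, 3, 9, 5]) = 111101111011101111111110111110 (30 bits)


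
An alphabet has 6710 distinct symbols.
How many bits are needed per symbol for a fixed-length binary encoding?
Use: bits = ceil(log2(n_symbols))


log2(6710) = 12.7121
Bracket: 2^12 = 4096 < 6710 <= 2^13 = 8192
So ceil(log2(6710)) = 13

bits = ceil(log2(6710)) = ceil(12.7121) = 13 bits


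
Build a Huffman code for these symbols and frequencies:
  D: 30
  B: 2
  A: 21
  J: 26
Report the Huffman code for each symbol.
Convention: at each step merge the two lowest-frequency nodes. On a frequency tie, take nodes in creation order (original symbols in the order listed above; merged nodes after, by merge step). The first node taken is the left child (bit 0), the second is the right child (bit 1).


Huffman tree construction:
Step 1: Merge B(2) + A(21) = 23
Step 2: Merge (B+A)(23) + J(26) = 49
Step 3: Merge D(30) + ((B+A)+J)(49) = 79
Read each symbol's code off the tree from the root (left child = 0, right child = 1).

Codes:
  D: 0 (length 1)
  B: 100 (length 3)
  A: 101 (length 3)
  J: 11 (length 2)
Average code length: 151/79 = 1.9114 bits/symbol


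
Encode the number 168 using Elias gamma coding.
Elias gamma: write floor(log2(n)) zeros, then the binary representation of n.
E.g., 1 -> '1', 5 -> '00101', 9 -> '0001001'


num_bits = floor(log2(168)) + 1 = 8
leading_zeros = num_bits - 1 = 7
binary(168) = 10101000

Elias gamma(168) = '0000000' + '10101000' = 000000010101000 (15 bits)


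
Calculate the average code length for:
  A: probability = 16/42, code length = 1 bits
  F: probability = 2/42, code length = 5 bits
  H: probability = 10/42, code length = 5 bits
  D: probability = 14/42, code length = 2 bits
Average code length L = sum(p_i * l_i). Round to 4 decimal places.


Weighted contributions p_i * l_i:
  A: (16/42) * 1 = 16/42
  F: (2/42) * 5 = 10/42
  H: (10/42) * 5 = 50/42
  D: (14/42) * 2 = 28/42
Sum = (16 + 10 + 50 + 28)/42 = 104/42

L = 104/42 = 2.4762 bits/symbol


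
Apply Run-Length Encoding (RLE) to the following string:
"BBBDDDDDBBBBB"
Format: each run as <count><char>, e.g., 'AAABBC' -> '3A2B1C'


Scanning runs left to right:
  i=0: run of 'B' x 3 -> '3B'
  i=3: run of 'D' x 5 -> '5D'
  i=8: run of 'B' x 5 -> '5B'

RLE = 3B5D5B


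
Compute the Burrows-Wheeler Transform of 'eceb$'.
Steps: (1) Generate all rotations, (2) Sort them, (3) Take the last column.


Rotations (sorted):
  0: $eceb -> last char: b
  1: b$ece -> last char: e
  2: ceb$e -> last char: e
  3: eb$ec -> last char: c
  4: eceb$ -> last char: $


BWT = beec$


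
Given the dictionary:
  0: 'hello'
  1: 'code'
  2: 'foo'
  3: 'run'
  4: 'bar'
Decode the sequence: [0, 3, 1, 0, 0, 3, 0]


Look up each index in the dictionary:
  0 -> 'hello'
  3 -> 'run'
  1 -> 'code'
  0 -> 'hello'
  0 -> 'hello'
  3 -> 'run'
  0 -> 'hello'

Decoded: "hello run code hello hello run hello"


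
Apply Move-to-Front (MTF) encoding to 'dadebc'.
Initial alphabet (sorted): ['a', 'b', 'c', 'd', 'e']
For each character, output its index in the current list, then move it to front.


MTF encoding:
'd': index 3 in ['a', 'b', 'c', 'd', 'e'] -> ['d', 'a', 'b', 'c', 'e']
'a': index 1 in ['d', 'a', 'b', 'c', 'e'] -> ['a', 'd', 'b', 'c', 'e']
'd': index 1 in ['a', 'd', 'b', 'c', 'e'] -> ['d', 'a', 'b', 'c', 'e']
'e': index 4 in ['d', 'a', 'b', 'c', 'e'] -> ['e', 'd', 'a', 'b', 'c']
'b': index 3 in ['e', 'd', 'a', 'b', 'c'] -> ['b', 'e', 'd', 'a', 'c']
'c': index 4 in ['b', 'e', 'd', 'a', 'c'] -> ['c', 'b', 'e', 'd', 'a']


Output: [3, 1, 1, 4, 3, 4]


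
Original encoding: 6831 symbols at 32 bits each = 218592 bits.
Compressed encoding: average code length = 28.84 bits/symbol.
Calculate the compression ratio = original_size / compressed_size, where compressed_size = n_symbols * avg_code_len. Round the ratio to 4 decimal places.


original_size = n_symbols * orig_bits = 6831 * 32 = 218592 bits
compressed_size = n_symbols * avg_code_len = 6831 * 28.84 = 197006.04 bits
ratio = original_size / compressed_size = 218592 / 197006.04 = 1.1096

Compression ratio = 1.1096


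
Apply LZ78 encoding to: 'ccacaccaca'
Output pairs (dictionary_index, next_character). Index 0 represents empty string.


LZ78 encoding steps:
Dictionary: {0: ''}
Step 1: w='' (idx 0), next='c' -> output (0, 'c'), add 'c' as idx 1
Step 2: w='c' (idx 1), next='a' -> output (1, 'a'), add 'ca' as idx 2
Step 3: w='ca' (idx 2), next='c' -> output (2, 'c'), add 'cac' as idx 3
Step 4: w='cac' (idx 3), next='a' -> output (3, 'a'), add 'caca' as idx 4


Encoded: [(0, 'c'), (1, 'a'), (2, 'c'), (3, 'a')]


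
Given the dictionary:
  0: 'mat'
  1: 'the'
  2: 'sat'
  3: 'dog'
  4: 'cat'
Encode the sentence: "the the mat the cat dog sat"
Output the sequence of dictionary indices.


Look up each word in the dictionary:
  'the' -> 1
  'the' -> 1
  'mat' -> 0
  'the' -> 1
  'cat' -> 4
  'dog' -> 3
  'sat' -> 2

Encoded: [1, 1, 0, 1, 4, 3, 2]


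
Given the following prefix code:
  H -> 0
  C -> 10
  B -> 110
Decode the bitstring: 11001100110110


Decoding step by step:
Bits 110 -> B
Bits 0 -> H
Bits 110 -> B
Bits 0 -> H
Bits 110 -> B
Bits 110 -> B


Decoded message: BHBHBB


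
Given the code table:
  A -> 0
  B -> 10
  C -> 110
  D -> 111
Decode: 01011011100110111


Decoding:
0 -> A
10 -> B
110 -> C
111 -> D
0 -> A
0 -> A
110 -> C
111 -> D


Result: ABCDAACD


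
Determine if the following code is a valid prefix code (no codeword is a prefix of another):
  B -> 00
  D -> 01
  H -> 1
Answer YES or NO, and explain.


Checking each pair (does one codeword prefix another?):
  B='00' vs D='01': no prefix
  B='00' vs H='1': no prefix
  D='01' vs B='00': no prefix
  D='01' vs H='1': no prefix
  H='1' vs B='00': no prefix
  H='1' vs D='01': no prefix
No violation found over all pairs.

YES -- this is a valid prefix code. No codeword is a prefix of any other codeword.


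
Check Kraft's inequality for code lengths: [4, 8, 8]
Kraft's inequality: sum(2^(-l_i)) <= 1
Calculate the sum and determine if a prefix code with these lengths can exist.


Sum = 2^(-4) + 2^(-8) + 2^(-8)
    = 0.0625 + 0.00390625 + 0.00390625
    = 18/256 = 0.0703125
Since 0.0703125 <= 1, Kraft's inequality IS satisfied.
A prefix code with these lengths CAN exist.

Kraft sum = 0.0703125. Satisfied.


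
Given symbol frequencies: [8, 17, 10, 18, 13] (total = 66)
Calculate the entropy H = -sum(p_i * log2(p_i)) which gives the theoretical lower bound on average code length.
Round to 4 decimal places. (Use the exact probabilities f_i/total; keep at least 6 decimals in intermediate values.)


Per-symbol terms -p_i * log2(p_i) with p_i = f_i/66:
  p = 8/66 = 0.121212: log2(p) = -3.044394, -p*log2(p) = 0.369017
  p = 17/66 = 0.257576: log2(p) = -1.956931, -p*log2(p) = 0.504058
  p = 10/66 = 0.151515: log2(p) = -2.722466, -p*log2(p) = 0.412495
  p = 18/66 = 0.272727: log2(p) = -1.874469, -p*log2(p) = 0.511219
  p = 13/66 = 0.196970: log2(p) = -2.343954, -p*log2(p) = 0.461688
H = 0.369017 + 0.504058 + 0.412495 + 0.511219 + 0.461688 = 2.258477

H = 2.2585 bits/symbol
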